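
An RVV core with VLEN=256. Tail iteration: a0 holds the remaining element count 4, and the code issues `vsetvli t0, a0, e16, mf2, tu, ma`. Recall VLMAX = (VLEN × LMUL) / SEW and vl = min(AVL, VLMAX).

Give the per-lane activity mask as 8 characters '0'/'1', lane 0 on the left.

predicate = 11110000

VLMAX = (256 × 1/2) / 16 = 8 lanes
vl = min(AVL, VLMAX) = min(4, 8) = 4
bits (lane 0 leftmost): 11110000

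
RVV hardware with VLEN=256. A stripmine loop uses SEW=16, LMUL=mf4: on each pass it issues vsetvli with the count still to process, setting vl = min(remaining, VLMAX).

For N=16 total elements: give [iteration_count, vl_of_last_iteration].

[iterations, last_vl] = [4, 4]

VLMAX = VLEN×LMUL/SEW = 256×1/4/16 = 4
iterations = ceil(16/4) = 4; final-pass vl = 4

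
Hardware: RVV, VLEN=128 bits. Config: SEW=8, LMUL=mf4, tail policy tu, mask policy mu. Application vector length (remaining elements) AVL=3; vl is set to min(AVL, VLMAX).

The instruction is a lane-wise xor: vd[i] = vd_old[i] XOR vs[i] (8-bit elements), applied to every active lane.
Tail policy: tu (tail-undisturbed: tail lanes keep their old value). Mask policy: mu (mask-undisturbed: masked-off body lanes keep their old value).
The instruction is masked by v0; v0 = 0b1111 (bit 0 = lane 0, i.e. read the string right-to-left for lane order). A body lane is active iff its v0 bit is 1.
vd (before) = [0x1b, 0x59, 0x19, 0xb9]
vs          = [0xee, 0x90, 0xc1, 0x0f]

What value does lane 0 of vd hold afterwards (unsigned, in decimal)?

VLMAX = (128 × 1/4) / 8 = 4 lanes
AVL=3 ≤ VLMAX=4, so vl = 3
[0] xor(0x1b,0xee) = 0xf5
[1] xor(0x59,0x90) = 0xc9
[2] xor(0x19,0xc1) = 0xd8
[3] tail/keep = 0xb9

vd[0] = 245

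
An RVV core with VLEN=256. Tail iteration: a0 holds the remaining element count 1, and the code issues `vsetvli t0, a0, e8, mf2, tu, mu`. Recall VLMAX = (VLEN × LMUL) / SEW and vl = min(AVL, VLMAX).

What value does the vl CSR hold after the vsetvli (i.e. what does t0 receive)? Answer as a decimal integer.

vl = 1

VLMAX = VLEN×LMUL/SEW = 256×1/2/8 = 16
vl = min(AVL, VLMAX) = min(1, 16) = 1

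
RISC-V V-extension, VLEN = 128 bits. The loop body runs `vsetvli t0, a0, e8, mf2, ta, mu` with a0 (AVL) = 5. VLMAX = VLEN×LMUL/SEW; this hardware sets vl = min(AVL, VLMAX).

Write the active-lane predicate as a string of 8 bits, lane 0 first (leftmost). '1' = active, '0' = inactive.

predicate = 11111000

VLMAX = (128 × 1/2) / 8 = 8 lanes
vl = min(AVL, VLMAX) = min(5, 8) = 5
bits (lane 0 leftmost): 11111000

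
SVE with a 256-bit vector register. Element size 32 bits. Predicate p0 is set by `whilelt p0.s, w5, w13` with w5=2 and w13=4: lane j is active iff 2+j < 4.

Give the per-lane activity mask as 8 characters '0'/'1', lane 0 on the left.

lane count: 256 div 32 = 8
p0[j] = (2+j < 4); true for j=0..1 → 2 lanes set
bits (lane 0 leftmost): 11000000

predicate = 11000000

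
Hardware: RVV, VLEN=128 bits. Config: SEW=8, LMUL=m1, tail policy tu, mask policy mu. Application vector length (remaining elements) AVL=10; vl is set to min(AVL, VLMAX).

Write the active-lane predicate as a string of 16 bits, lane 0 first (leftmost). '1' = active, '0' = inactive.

predicate = 1111111111000000

lanes per group: 128·1/8 = 16
vl ← min(10, 16) = 10
bits (lane 0 leftmost): 1111111111000000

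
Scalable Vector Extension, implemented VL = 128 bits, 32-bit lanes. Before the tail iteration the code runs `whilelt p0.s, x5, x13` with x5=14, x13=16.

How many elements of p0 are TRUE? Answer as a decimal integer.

vl = 2

128-bit reg / 32-bit elem → 4 lanes
whilelt: lane j active iff 14+j < 16 → j < 2 → 2 active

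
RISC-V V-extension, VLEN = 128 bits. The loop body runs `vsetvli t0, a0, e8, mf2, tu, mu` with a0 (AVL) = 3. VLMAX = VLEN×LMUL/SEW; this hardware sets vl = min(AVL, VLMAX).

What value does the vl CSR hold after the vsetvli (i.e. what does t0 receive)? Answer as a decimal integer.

VLMAX = (128 × 1/2) / 8 = 8 lanes
vl ← min(3, 8) = 3

vl = 3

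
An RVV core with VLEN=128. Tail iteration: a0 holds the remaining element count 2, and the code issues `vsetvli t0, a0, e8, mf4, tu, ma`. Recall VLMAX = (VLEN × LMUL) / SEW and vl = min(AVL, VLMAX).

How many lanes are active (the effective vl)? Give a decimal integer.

vl = 2

VLMAX = (128 × 1/4) / 8 = 4 lanes
vl ← min(2, 4) = 2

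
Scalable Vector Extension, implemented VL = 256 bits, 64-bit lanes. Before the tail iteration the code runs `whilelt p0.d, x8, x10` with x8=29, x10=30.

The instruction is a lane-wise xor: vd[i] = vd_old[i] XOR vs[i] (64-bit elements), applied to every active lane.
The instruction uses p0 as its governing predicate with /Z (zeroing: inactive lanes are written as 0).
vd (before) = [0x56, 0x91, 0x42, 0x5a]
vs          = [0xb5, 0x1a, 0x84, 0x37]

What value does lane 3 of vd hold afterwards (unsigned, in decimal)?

256-bit reg / 64-bit elem → 4 lanes
p0[j] = (29+j < 30); true for j=0..0 → 1 lanes set
  i=0: xor(0x56,0xb5) → 227
  i=1: tail/zero → 0
  i=2: tail/zero → 0
  i=3: tail/zero → 0

vd[3] = 0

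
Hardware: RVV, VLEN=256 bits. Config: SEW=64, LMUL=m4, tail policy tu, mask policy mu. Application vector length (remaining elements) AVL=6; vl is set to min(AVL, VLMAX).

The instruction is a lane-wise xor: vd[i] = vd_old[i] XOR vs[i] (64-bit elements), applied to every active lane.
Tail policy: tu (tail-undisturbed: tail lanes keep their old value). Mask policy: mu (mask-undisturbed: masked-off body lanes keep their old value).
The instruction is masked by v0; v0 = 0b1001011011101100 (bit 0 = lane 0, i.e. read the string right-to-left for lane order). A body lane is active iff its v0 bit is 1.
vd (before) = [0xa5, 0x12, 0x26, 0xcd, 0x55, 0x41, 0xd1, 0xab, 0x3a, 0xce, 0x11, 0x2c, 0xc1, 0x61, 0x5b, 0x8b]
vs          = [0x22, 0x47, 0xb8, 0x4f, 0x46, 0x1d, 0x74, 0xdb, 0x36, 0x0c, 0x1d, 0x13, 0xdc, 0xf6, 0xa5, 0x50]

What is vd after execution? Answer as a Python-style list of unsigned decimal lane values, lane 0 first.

VLMAX = VLEN×LMUL/SEW = 256×4/64 = 16
vl = min(AVL, VLMAX) = min(6, 16) = 6
vd[0] mask-off/keep -> 0xa5
vd[1] mask-off/keep -> 0x12
vd[2] xor(0x26,0xb8) -> 0x9e
vd[3] xor(0xcd,0x4f) -> 0x82
vd[4] mask-off/keep -> 0x55
vd[5] xor(0x41,0x1d) -> 0x5c
vd[6] tail/keep -> 0xd1
vd[7] tail/keep -> 0xab
vd[8] tail/keep -> 0x3a
vd[9] tail/keep -> 0xce
vd[10] tail/keep -> 0x11
vd[11] tail/keep -> 0x2c
vd[12] tail/keep -> 0xc1
vd[13] tail/keep -> 0x61
vd[14] tail/keep -> 0x5b
vd[15] tail/keep -> 0x8b

vd = [165, 18, 158, 130, 85, 92, 209, 171, 58, 206, 17, 44, 193, 97, 91, 139]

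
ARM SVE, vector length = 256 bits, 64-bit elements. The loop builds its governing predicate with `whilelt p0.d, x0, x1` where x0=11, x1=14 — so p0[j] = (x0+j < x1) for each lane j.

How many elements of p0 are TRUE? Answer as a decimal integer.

vl = 3

register lanes = 256/64 = 4
p0[j] = (11+j < 14); true for j=0..2 → 3 lanes set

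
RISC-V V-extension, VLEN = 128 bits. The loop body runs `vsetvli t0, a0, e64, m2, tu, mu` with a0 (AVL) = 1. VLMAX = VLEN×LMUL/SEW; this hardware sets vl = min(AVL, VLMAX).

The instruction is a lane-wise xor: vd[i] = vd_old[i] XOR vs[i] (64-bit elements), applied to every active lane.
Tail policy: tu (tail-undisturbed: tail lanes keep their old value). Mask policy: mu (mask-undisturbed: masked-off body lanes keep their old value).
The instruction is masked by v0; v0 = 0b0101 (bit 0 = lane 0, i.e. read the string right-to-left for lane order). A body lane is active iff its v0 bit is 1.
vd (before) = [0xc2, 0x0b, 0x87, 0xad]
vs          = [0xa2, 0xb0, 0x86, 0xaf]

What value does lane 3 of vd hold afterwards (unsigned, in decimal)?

VLMAX = (128 × 2) / 64 = 4 lanes
vl = min(AVL, VLMAX) = min(1, 4) = 1
[0] xor(0xc2,0xa2) = 0x60
[1] tail/keep = 0x0b
[2] tail/keep = 0x87
[3] tail/keep = 0xad

vd[3] = 173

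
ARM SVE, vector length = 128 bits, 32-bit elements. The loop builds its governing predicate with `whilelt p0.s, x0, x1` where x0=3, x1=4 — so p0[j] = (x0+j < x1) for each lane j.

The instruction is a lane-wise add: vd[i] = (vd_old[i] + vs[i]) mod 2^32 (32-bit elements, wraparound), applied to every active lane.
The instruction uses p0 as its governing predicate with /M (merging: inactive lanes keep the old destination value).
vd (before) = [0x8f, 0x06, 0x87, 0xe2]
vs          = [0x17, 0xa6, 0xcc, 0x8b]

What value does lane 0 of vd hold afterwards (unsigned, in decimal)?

register lanes = 128/32 = 4
active while 3+j < 4, i.e. j ∈ [0,1) capped at 4 ⇒ 1
lane  0: add(0x8f,0x17) ⇒ 0xa6
lane  1: tail/keep ⇒ 0x06
lane  2: tail/keep ⇒ 0x87
lane  3: tail/keep ⇒ 0xe2

vd[0] = 166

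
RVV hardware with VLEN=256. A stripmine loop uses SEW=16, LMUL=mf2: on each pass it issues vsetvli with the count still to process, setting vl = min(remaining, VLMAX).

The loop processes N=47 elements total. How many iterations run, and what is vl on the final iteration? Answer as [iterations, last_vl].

[iterations, last_vl] = [6, 7]

VLMAX = (256 × 1/2) / 16 = 8 lanes
iterations = ceil(47/8) = 6; final-pass vl = 7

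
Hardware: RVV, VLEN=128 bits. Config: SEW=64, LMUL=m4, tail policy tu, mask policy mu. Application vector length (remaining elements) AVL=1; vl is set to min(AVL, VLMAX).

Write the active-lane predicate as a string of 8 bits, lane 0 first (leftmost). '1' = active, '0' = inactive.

predicate = 10000000

VLMAX = VLEN×LMUL/SEW = 128×4/64 = 8
AVL=1 ≤ VLMAX=8, so vl = 1
bits (lane 0 leftmost): 10000000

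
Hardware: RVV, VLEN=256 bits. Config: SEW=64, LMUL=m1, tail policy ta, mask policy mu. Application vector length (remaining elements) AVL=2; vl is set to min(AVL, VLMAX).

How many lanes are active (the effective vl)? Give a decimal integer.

vl = 2

VLMAX = (256 × 1) / 64 = 4 lanes
AVL=2 ≤ VLMAX=4, so vl = 2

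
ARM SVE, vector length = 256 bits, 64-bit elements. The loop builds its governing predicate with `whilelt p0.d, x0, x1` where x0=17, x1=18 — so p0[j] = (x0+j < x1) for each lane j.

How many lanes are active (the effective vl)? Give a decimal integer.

register lanes = 256/64 = 4
p0[j] = (17+j < 18); true for j=0..0 → 1 lanes set

vl = 1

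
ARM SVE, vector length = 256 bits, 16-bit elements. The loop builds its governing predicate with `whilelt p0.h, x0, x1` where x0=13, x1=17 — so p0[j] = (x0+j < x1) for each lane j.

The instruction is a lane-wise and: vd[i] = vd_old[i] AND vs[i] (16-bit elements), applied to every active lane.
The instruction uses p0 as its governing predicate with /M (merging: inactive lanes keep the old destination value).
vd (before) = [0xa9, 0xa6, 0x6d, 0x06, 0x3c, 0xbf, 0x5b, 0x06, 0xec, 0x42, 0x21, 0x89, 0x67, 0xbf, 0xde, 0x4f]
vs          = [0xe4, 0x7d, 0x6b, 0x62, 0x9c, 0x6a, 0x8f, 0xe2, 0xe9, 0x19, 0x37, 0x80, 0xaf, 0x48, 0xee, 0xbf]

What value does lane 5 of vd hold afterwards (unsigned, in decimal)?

vd[5] = 191

lane count: 256 div 16 = 16
p0[j] = (13+j < 17); true for j=0..3 → 4 lanes set
lane  0: and(0xa9,0xe4) ⇒ 0xa0
lane  1: and(0xa6,0x7d) ⇒ 0x24
lane  2: and(0x6d,0x6b) ⇒ 0x69
lane  3: and(0x06,0x62) ⇒ 0x02
lane  4: tail/keep ⇒ 0x3c
lane  5: tail/keep ⇒ 0xbf
lane  6: tail/keep ⇒ 0x5b
lane  7: tail/keep ⇒ 0x06
lane  8: tail/keep ⇒ 0xec
lane  9: tail/keep ⇒ 0x42
lane 10: tail/keep ⇒ 0x21
lane 11: tail/keep ⇒ 0x89
lane 12: tail/keep ⇒ 0x67
lane 13: tail/keep ⇒ 0xbf
lane 14: tail/keep ⇒ 0xde
lane 15: tail/keep ⇒ 0x4f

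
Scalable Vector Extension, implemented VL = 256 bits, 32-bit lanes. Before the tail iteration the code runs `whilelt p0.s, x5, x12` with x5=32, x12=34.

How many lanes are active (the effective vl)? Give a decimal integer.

register lanes = 256/32 = 8
whilelt: lane j active iff 32+j < 34 → j < 2 → 2 active

vl = 2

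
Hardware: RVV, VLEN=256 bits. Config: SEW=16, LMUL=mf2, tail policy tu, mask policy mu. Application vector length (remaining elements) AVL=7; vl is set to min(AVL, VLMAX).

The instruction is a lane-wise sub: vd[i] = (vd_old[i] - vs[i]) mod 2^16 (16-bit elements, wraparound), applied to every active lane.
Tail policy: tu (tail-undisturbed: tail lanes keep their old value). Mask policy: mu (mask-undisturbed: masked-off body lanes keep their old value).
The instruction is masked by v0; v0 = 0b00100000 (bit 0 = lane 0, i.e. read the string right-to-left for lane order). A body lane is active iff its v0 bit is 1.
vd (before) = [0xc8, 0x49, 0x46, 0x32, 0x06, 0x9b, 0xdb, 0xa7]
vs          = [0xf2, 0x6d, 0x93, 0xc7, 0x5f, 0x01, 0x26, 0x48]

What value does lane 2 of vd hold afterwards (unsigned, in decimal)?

vd[2] = 70

VLMAX = VLEN×LMUL/SEW = 256×1/2/16 = 8
vl = min(AVL, VLMAX) = min(7, 8) = 7
lane  0: mask-off/keep ⇒ 0xc8
lane  1: mask-off/keep ⇒ 0x49
lane  2: mask-off/keep ⇒ 0x46
lane  3: mask-off/keep ⇒ 0x32
lane  4: mask-off/keep ⇒ 0x06
lane  5: sub(0x9b,0x01) ⇒ 0x9a
lane  6: mask-off/keep ⇒ 0xdb
lane  7: tail/keep ⇒ 0xa7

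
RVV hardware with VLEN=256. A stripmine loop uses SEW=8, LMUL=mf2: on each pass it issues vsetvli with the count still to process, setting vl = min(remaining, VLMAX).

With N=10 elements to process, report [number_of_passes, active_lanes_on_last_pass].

lanes per group: 256·1/2/8 = 16
iterations = ceil(10/16) = 1; final-pass vl = 10

[iterations, last_vl] = [1, 10]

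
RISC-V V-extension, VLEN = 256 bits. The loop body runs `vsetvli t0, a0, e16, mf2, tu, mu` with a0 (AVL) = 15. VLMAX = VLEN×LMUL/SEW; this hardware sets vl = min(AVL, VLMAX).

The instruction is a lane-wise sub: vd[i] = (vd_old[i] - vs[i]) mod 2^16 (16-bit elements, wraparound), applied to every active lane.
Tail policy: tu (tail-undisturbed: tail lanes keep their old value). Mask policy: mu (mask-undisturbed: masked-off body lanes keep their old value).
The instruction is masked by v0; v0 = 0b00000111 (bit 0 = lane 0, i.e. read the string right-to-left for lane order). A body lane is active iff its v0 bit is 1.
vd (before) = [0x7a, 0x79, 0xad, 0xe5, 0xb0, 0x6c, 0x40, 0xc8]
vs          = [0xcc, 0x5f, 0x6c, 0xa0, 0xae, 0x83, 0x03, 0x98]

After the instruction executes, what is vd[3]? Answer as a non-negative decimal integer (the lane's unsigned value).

vd[3] = 229

VLMAX = (256 × 1/2) / 16 = 8 lanes
vl = min(AVL, VLMAX) = min(15, 8) = 8
[0] sub(0x7a,0xcc) = 0xffae
[1] sub(0x79,0x5f) = 0x1a
[2] sub(0xad,0x6c) = 0x41
[3] mask-off/keep = 0xe5
[4] mask-off/keep = 0xb0
[5] mask-off/keep = 0x6c
[6] mask-off/keep = 0x40
[7] mask-off/keep = 0xc8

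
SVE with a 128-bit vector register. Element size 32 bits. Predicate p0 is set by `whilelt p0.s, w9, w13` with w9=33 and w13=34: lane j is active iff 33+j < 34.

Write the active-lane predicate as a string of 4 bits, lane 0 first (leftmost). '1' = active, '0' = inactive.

predicate = 1000

lane count: 128 div 32 = 4
whilelt: lane j active iff 33+j < 34 → j < 1 → 1 active
bits (lane 0 leftmost): 1000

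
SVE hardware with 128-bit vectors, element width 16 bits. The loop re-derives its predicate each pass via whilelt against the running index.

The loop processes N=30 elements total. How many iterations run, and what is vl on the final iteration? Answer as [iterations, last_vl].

128-bit reg / 16-bit elem → 8 lanes
iterations = ceil(30/8) = 4; final-pass vl = 6

[iterations, last_vl] = [4, 6]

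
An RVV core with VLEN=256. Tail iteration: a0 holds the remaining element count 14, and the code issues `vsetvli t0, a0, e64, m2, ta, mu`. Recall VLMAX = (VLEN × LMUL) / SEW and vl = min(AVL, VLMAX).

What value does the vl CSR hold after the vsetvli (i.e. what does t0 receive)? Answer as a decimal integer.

VLMAX = (256 × 2) / 64 = 8 lanes
AVL=14 > VLMAX=8, so vl = 8

vl = 8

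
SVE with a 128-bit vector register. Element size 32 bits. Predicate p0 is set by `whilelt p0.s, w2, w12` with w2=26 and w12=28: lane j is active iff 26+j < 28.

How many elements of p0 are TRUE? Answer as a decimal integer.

vl = 2

lane count: 128 div 32 = 4
p0[j] = (26+j < 28); true for j=0..1 → 2 lanes set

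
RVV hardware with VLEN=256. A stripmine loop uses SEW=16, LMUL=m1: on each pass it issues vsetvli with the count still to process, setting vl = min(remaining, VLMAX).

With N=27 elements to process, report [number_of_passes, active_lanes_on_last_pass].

[iterations, last_vl] = [2, 11]

lanes per group: 256·1/16 = 16
N=27: ⌈27/16⌉ = 2 iters; last vl = 27 − 1×16 = 11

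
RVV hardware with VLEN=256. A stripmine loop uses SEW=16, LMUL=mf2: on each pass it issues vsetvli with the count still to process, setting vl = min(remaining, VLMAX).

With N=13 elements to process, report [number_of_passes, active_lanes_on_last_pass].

[iterations, last_vl] = [2, 5]

lanes per group: 256·1/2/16 = 8
N=13: ⌈13/8⌉ = 2 iters; last vl = 13 − 1×8 = 5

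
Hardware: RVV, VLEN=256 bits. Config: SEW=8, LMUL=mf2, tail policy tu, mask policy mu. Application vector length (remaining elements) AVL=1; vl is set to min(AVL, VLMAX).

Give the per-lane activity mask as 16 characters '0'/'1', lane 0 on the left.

predicate = 1000000000000000

VLMAX = (256 × 1/2) / 8 = 16 lanes
vl ← min(1, 16) = 1
bits (lane 0 leftmost): 1000000000000000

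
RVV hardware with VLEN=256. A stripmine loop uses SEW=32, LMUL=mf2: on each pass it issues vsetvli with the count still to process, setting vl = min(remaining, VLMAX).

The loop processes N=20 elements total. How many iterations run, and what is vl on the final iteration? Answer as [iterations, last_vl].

lanes per group: 256·1/2/32 = 4
20 elements at 4/iter → 5 passes, remainder 4 on the last

[iterations, last_vl] = [5, 4]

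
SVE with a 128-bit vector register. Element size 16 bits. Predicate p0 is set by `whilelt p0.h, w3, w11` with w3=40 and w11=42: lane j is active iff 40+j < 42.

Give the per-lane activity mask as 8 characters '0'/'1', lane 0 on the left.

register lanes = 128/16 = 8
whilelt: lane j active iff 40+j < 42 → j < 2 → 2 active
bits (lane 0 leftmost): 11000000

predicate = 11000000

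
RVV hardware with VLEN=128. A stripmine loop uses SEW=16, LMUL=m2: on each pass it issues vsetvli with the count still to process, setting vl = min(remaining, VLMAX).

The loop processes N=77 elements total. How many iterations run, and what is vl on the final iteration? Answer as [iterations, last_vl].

lanes per group: 128·2/16 = 16
iterations = ceil(77/16) = 5; final-pass vl = 13

[iterations, last_vl] = [5, 13]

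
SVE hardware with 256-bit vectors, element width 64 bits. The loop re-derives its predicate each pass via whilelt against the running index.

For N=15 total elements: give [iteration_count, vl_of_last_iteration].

[iterations, last_vl] = [4, 3]

lane count: 256 div 64 = 4
15 elements at 4/iter → 4 passes, remainder 3 on the last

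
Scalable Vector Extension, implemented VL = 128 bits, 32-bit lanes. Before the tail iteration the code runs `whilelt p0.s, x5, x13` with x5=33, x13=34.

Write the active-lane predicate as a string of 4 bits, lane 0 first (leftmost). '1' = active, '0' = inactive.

predicate = 1000

lane count: 128 div 32 = 4
whilelt: lane j active iff 33+j < 34 → j < 1 → 1 active
bits (lane 0 leftmost): 1000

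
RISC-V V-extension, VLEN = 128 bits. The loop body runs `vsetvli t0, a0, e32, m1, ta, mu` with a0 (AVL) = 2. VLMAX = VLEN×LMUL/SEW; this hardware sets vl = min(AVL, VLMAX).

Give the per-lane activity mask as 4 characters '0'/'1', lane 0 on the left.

predicate = 1100

VLMAX = VLEN×LMUL/SEW = 128×1/32 = 4
AVL=2 ≤ VLMAX=4, so vl = 2
bits (lane 0 leftmost): 1100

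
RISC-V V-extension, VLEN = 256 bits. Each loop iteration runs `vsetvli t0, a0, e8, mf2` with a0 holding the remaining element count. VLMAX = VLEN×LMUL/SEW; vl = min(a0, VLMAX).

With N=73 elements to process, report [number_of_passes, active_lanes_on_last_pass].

[iterations, last_vl] = [5, 9]

VLMAX = (256 × 1/2) / 8 = 16 lanes
73 elements at 16/iter → 5 passes, remainder 9 on the last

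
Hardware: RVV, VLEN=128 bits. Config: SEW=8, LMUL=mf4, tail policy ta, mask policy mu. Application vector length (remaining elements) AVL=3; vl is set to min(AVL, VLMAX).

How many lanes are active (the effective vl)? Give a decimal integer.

vl = 3

VLMAX = VLEN×LMUL/SEW = 128×1/4/8 = 4
vl ← min(3, 4) = 3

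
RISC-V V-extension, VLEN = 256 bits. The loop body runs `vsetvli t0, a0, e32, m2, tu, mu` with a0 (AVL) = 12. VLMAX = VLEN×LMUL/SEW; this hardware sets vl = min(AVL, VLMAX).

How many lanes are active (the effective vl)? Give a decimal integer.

vl = 12

VLMAX = VLEN×LMUL/SEW = 256×2/32 = 16
vl = min(AVL, VLMAX) = min(12, 16) = 12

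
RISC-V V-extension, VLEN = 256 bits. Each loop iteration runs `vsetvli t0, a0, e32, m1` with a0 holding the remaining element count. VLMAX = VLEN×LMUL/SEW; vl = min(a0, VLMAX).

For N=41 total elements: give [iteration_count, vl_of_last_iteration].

[iterations, last_vl] = [6, 1]

VLMAX = VLEN×LMUL/SEW = 256×1/32 = 8
iterations = ceil(41/8) = 6; final-pass vl = 1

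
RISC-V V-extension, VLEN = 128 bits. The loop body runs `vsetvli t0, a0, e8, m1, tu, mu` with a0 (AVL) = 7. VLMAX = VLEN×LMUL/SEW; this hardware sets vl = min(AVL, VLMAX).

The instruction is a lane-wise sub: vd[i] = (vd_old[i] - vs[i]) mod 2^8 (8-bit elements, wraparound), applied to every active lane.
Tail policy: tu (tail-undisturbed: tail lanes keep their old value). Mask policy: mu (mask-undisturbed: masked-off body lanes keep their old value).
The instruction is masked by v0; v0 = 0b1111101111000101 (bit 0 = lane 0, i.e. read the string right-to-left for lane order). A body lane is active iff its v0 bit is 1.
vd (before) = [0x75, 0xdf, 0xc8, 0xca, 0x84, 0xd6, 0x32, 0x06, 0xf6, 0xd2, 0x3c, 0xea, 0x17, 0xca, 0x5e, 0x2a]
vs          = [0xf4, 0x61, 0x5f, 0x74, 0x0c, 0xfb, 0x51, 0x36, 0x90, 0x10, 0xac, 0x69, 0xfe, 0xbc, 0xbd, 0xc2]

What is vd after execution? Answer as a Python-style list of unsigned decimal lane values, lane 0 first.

lanes per group: 128·1/8 = 16
AVL=7 ≤ VLMAX=16, so vl = 7
vd[0] sub(0x75,0xf4) -> 0x81
vd[1] mask-off/keep -> 0xdf
vd[2] sub(0xc8,0x5f) -> 0x69
vd[3] mask-off/keep -> 0xca
vd[4] mask-off/keep -> 0x84
vd[5] mask-off/keep -> 0xd6
vd[6] sub(0x32,0x51) -> 0xe1
vd[7] tail/keep -> 0x06
vd[8] tail/keep -> 0xf6
vd[9] tail/keep -> 0xd2
vd[10] tail/keep -> 0x3c
vd[11] tail/keep -> 0xea
vd[12] tail/keep -> 0x17
vd[13] tail/keep -> 0xca
vd[14] tail/keep -> 0x5e
vd[15] tail/keep -> 0x2a

vd = [129, 223, 105, 202, 132, 214, 225, 6, 246, 210, 60, 234, 23, 202, 94, 42]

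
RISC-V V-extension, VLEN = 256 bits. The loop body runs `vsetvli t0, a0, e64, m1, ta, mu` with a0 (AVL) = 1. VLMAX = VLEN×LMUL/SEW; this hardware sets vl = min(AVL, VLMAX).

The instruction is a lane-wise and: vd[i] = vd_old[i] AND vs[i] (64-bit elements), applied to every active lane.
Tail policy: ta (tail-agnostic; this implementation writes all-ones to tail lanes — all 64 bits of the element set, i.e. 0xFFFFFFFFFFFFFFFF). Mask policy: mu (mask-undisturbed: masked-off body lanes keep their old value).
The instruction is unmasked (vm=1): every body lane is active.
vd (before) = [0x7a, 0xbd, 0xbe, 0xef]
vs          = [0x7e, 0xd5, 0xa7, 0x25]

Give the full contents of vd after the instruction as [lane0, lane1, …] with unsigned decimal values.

VLMAX = VLEN×LMUL/SEW = 256×1/64 = 4
vl = min(AVL, VLMAX) = min(1, 4) = 1
lane  0: and(0x7a,0x7e) ⇒ 0x7a
lane  1: tail/ones ⇒ 0xffffffffffffffff
lane  2: tail/ones ⇒ 0xffffffffffffffff
lane  3: tail/ones ⇒ 0xffffffffffffffff

vd = [122, 18446744073709551615, 18446744073709551615, 18446744073709551615]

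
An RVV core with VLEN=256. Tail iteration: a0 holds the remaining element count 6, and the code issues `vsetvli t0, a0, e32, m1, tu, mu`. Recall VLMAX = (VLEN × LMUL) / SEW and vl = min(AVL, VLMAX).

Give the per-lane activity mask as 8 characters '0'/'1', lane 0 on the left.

predicate = 11111100

lanes per group: 256·1/32 = 8
AVL=6 ≤ VLMAX=8, so vl = 6
bits (lane 0 leftmost): 11111100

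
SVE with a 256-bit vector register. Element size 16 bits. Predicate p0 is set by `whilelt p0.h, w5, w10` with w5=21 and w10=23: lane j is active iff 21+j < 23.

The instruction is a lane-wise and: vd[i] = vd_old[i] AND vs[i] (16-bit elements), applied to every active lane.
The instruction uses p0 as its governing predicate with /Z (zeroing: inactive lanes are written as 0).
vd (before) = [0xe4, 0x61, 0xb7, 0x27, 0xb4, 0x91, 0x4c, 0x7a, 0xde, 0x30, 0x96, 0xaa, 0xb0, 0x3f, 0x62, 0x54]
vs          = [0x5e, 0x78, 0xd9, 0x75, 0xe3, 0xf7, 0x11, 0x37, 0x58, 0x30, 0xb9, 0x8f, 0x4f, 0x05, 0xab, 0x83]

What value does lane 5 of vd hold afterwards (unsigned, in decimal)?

vd[5] = 0

lane count: 256 div 16 = 16
whilelt: lane j active iff 21+j < 23 → j < 2 → 2 active
[0] and(0xe4,0x5e) = 0x44
[1] and(0x61,0x78) = 0x60
[2] tail/zero = 0x00
[3] tail/zero = 0x00
[4] tail/zero = 0x00
[5] tail/zero = 0x00
[6] tail/zero = 0x00
[7] tail/zero = 0x00
[8] tail/zero = 0x00
[9] tail/zero = 0x00
[10] tail/zero = 0x00
[11] tail/zero = 0x00
[12] tail/zero = 0x00
[13] tail/zero = 0x00
[14] tail/zero = 0x00
[15] tail/zero = 0x00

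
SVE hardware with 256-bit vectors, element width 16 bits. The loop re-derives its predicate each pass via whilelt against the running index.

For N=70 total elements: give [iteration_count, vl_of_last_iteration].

256-bit reg / 16-bit elem → 16 lanes
70 elements at 16/iter → 5 passes, remainder 6 on the last

[iterations, last_vl] = [5, 6]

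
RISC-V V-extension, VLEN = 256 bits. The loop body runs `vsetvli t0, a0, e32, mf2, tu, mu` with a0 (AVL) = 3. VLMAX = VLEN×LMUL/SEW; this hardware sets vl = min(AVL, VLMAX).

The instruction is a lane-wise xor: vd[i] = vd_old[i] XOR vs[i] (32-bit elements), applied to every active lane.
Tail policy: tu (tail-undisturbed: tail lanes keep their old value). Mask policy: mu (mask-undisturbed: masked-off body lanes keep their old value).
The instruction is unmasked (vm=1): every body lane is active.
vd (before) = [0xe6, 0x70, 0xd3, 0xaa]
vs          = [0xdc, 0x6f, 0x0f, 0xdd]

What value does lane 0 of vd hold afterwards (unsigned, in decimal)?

VLMAX = VLEN×LMUL/SEW = 256×1/2/32 = 4
vl ← min(3, 4) = 3
vd[0] xor(0xe6,0xdc) -> 0x3a
vd[1] xor(0x70,0x6f) -> 0x1f
vd[2] xor(0xd3,0x0f) -> 0xdc
vd[3] tail/keep -> 0xaa

vd[0] = 58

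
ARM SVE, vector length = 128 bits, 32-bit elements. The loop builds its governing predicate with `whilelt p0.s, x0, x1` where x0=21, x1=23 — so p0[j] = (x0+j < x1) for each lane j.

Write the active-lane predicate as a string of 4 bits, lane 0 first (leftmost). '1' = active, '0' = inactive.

128-bit reg / 32-bit elem → 4 lanes
whilelt: lane j active iff 21+j < 23 → j < 2 → 2 active
bits (lane 0 leftmost): 1100

predicate = 1100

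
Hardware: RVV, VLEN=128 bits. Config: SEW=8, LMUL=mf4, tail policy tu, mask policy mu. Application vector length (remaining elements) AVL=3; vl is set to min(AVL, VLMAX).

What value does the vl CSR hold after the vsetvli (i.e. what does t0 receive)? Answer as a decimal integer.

VLMAX = (128 × 1/4) / 8 = 4 lanes
vl ← min(3, 4) = 3

vl = 3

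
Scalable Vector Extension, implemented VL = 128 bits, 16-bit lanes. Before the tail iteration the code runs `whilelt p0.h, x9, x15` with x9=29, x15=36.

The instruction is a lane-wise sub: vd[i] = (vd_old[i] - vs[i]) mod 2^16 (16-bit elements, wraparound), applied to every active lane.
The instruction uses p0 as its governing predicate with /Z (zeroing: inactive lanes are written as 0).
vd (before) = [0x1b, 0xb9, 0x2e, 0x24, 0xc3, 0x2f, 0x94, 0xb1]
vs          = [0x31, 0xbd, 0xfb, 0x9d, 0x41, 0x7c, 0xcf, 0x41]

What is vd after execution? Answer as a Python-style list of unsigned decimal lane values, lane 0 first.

vd = [65514, 65532, 65331, 65415, 130, 65459, 65477, 0]

128-bit reg / 16-bit elem → 8 lanes
active while 29+j < 36, i.e. j ∈ [0,7) capped at 8 ⇒ 7
  i=0: sub(0x1b,0x31) → 65514
  i=1: sub(0xb9,0xbd) → 65532
  i=2: sub(0x2e,0xfb) → 65331
  i=3: sub(0x24,0x9d) → 65415
  i=4: sub(0xc3,0x41) → 130
  i=5: sub(0x2f,0x7c) → 65459
  i=6: sub(0x94,0xcf) → 65477
  i=7: tail/zero → 0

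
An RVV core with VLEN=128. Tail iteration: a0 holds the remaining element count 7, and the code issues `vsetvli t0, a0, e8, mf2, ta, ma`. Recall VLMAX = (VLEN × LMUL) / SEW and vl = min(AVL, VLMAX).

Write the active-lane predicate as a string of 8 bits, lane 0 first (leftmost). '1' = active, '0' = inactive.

VLMAX = VLEN×LMUL/SEW = 128×1/2/8 = 8
vl = min(AVL, VLMAX) = min(7, 8) = 7
bits (lane 0 leftmost): 11111110

predicate = 11111110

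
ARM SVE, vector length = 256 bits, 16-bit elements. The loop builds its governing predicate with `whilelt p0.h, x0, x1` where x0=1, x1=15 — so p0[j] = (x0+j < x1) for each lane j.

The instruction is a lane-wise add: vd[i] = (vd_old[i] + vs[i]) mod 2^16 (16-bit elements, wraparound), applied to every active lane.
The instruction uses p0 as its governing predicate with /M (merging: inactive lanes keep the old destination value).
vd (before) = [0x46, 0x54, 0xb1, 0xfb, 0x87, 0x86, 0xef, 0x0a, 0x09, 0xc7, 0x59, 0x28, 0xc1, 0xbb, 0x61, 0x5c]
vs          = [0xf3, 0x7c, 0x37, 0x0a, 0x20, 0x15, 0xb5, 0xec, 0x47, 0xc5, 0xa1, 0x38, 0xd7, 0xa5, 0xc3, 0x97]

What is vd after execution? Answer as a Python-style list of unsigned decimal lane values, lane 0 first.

vd = [313, 208, 232, 261, 167, 155, 420, 246, 80, 396, 250, 96, 408, 352, 97, 92]

lane count: 256 div 16 = 16
p0[j] = (1+j < 15); true for j=0..13 → 14 lanes set
vd[0] add(0x46,0xf3) -> 0x139
vd[1] add(0x54,0x7c) -> 0xd0
vd[2] add(0xb1,0x37) -> 0xe8
vd[3] add(0xfb,0x0a) -> 0x105
vd[4] add(0x87,0x20) -> 0xa7
vd[5] add(0x86,0x15) -> 0x9b
vd[6] add(0xef,0xb5) -> 0x1a4
vd[7] add(0x0a,0xec) -> 0xf6
vd[8] add(0x09,0x47) -> 0x50
vd[9] add(0xc7,0xc5) -> 0x18c
vd[10] add(0x59,0xa1) -> 0xfa
vd[11] add(0x28,0x38) -> 0x60
vd[12] add(0xc1,0xd7) -> 0x198
vd[13] add(0xbb,0xa5) -> 0x160
vd[14] tail/keep -> 0x61
vd[15] tail/keep -> 0x5c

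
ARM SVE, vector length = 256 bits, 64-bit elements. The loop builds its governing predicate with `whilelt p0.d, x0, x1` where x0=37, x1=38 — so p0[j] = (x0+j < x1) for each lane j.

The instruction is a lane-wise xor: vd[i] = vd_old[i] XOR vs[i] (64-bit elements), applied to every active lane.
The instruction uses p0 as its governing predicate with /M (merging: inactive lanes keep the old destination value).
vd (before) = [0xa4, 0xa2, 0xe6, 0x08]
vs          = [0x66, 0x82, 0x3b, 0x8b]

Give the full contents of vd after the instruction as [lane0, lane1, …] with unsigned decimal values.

256-bit reg / 64-bit elem → 4 lanes
p0[j] = (37+j < 38); true for j=0..0 → 1 lanes set
lane  0: xor(0xa4,0x66) ⇒ 0xc2
lane  1: tail/keep ⇒ 0xa2
lane  2: tail/keep ⇒ 0xe6
lane  3: tail/keep ⇒ 0x08

vd = [194, 162, 230, 8]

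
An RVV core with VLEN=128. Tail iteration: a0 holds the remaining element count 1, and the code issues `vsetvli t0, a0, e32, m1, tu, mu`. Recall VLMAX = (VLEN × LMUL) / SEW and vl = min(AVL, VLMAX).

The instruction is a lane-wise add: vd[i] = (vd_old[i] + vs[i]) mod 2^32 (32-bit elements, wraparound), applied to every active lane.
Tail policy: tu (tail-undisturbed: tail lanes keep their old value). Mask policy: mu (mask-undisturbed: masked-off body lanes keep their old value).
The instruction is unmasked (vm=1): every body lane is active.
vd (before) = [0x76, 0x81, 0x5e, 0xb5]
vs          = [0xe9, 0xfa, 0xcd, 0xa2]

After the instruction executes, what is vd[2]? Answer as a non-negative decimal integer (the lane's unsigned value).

vd[2] = 94

VLMAX = (128 × 1) / 32 = 4 lanes
AVL=1 ≤ VLMAX=4, so vl = 1
vd[0] add(0x76,0xe9) -> 0x15f
vd[1] tail/keep -> 0x81
vd[2] tail/keep -> 0x5e
vd[3] tail/keep -> 0xb5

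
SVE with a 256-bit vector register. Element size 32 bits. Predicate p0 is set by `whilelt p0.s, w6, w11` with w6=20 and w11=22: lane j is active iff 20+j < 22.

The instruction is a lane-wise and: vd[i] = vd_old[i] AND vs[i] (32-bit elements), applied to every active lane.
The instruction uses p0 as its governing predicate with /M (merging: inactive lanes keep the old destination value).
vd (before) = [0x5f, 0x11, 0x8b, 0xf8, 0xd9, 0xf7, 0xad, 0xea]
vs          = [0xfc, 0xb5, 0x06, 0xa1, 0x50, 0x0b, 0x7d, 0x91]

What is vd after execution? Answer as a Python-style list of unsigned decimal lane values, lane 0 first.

vd = [92, 17, 139, 248, 217, 247, 173, 234]

register lanes = 256/32 = 8
p0[j] = (20+j < 22); true for j=0..1 → 2 lanes set
lane  0: and(0x5f,0xfc) ⇒ 0x5c
lane  1: and(0x11,0xb5) ⇒ 0x11
lane  2: tail/keep ⇒ 0x8b
lane  3: tail/keep ⇒ 0xf8
lane  4: tail/keep ⇒ 0xd9
lane  5: tail/keep ⇒ 0xf7
lane  6: tail/keep ⇒ 0xad
lane  7: tail/keep ⇒ 0xea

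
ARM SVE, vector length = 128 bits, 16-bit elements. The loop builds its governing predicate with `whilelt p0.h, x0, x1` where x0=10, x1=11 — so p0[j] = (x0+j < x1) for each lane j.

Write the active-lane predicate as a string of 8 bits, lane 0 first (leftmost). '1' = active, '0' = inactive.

predicate = 10000000

register lanes = 128/16 = 8
active while 10+j < 11, i.e. j ∈ [0,1) capped at 8 ⇒ 1
bits (lane 0 leftmost): 10000000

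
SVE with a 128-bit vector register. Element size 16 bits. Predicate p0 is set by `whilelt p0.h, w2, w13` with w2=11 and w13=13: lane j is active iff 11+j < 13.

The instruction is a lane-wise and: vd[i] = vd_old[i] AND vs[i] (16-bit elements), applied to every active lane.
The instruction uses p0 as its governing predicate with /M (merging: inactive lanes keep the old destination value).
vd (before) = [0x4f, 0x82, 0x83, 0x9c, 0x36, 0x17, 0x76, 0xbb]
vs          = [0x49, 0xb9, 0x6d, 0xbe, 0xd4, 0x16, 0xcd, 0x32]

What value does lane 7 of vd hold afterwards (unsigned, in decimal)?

vd[7] = 187

register lanes = 128/16 = 8
whilelt: lane j active iff 11+j < 13 → j < 2 → 2 active
  i=0: and(0x4f,0x49) → 73
  i=1: and(0x82,0xb9) → 128
  i=2: tail/keep → 131
  i=3: tail/keep → 156
  i=4: tail/keep → 54
  i=5: tail/keep → 23
  i=6: tail/keep → 118
  i=7: tail/keep → 187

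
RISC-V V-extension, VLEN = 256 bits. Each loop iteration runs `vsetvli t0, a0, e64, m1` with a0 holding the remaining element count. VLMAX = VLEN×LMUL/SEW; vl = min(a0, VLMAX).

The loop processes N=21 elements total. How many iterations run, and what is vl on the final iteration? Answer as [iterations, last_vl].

lanes per group: 256·1/64 = 4
21 elements at 4/iter → 6 passes, remainder 1 on the last

[iterations, last_vl] = [6, 1]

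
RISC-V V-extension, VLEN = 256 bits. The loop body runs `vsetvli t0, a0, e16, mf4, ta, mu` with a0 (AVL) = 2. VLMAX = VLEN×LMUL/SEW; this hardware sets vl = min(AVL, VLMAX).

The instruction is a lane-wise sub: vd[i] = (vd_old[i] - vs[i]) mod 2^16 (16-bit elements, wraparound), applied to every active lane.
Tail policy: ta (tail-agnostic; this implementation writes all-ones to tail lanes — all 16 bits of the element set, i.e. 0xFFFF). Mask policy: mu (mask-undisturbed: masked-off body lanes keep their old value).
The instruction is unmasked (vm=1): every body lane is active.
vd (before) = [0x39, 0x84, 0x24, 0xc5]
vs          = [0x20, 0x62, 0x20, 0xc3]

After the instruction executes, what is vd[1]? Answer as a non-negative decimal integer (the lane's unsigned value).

VLMAX = (256 × 1/4) / 16 = 4 lanes
vl ← min(2, 4) = 2
[0] sub(0x39,0x20) = 0x19
[1] sub(0x84,0x62) = 0x22
[2] tail/ones = 0xffff
[3] tail/ones = 0xffff

vd[1] = 34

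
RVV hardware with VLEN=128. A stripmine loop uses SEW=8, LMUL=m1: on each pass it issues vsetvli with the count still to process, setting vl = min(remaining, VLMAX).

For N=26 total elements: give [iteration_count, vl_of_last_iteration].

[iterations, last_vl] = [2, 10]

VLMAX = (128 × 1) / 8 = 16 lanes
26 elements at 16/iter → 2 passes, remainder 10 on the last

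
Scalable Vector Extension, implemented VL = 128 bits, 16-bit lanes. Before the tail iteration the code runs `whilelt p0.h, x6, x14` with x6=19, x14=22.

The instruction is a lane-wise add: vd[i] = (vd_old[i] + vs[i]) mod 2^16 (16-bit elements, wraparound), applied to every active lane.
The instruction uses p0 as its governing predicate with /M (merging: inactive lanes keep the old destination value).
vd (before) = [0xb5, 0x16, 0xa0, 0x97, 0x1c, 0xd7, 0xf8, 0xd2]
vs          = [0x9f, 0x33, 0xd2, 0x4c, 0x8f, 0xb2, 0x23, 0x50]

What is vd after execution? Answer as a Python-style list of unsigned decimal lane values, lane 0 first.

vd = [340, 73, 370, 151, 28, 215, 248, 210]

register lanes = 128/16 = 8
active while 19+j < 22, i.e. j ∈ [0,3) capped at 8 ⇒ 3
[0] add(0xb5,0x9f) = 0x154
[1] add(0x16,0x33) = 0x49
[2] add(0xa0,0xd2) = 0x172
[3] tail/keep = 0x97
[4] tail/keep = 0x1c
[5] tail/keep = 0xd7
[6] tail/keep = 0xf8
[7] tail/keep = 0xd2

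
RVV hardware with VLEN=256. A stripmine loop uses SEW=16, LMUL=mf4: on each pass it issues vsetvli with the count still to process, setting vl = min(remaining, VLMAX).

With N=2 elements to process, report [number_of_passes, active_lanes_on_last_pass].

[iterations, last_vl] = [1, 2]

lanes per group: 256·1/4/16 = 4
iterations = ceil(2/4) = 1; final-pass vl = 2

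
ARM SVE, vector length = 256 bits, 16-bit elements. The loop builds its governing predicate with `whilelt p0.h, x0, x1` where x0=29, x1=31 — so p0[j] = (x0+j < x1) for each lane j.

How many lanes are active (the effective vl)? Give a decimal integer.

vl = 2

lane count: 256 div 16 = 16
p0[j] = (29+j < 31); true for j=0..1 → 2 lanes set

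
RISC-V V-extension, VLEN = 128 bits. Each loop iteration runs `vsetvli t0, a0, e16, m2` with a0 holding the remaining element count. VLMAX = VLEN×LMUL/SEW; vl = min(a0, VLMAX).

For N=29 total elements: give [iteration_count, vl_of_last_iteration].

VLMAX = VLEN×LMUL/SEW = 128×2/16 = 16
N=29: ⌈29/16⌉ = 2 iters; last vl = 29 − 1×16 = 13

[iterations, last_vl] = [2, 13]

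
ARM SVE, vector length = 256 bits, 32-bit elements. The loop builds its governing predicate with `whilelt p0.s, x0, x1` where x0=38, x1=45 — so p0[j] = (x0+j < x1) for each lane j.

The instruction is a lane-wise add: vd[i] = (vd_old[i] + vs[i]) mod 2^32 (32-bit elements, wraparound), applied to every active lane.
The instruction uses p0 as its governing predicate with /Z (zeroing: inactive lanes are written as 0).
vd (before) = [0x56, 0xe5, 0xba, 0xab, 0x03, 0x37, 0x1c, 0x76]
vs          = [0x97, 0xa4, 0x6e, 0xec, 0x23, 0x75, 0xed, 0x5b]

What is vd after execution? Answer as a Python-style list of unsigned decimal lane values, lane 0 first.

vd = [237, 393, 296, 407, 38, 172, 265, 0]

256-bit reg / 32-bit elem → 8 lanes
p0[j] = (38+j < 45); true for j=0..6 → 7 lanes set
vd[0] add(0x56,0x97) -> 0xed
vd[1] add(0xe5,0xa4) -> 0x189
vd[2] add(0xba,0x6e) -> 0x128
vd[3] add(0xab,0xec) -> 0x197
vd[4] add(0x03,0x23) -> 0x26
vd[5] add(0x37,0x75) -> 0xac
vd[6] add(0x1c,0xed) -> 0x109
vd[7] tail/zero -> 0x00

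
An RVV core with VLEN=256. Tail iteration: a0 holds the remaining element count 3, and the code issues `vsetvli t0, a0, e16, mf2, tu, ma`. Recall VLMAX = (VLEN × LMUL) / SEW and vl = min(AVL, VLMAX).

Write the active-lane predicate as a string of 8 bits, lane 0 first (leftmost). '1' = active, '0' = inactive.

predicate = 11100000

lanes per group: 256·1/2/16 = 8
AVL=3 ≤ VLMAX=8, so vl = 3
bits (lane 0 leftmost): 11100000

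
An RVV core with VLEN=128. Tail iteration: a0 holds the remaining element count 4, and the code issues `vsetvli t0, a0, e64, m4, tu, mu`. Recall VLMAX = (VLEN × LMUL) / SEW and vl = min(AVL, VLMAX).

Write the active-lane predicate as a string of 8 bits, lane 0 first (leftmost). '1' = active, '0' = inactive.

predicate = 11110000

lanes per group: 128·4/64 = 8
vl ← min(4, 8) = 4
bits (lane 0 leftmost): 11110000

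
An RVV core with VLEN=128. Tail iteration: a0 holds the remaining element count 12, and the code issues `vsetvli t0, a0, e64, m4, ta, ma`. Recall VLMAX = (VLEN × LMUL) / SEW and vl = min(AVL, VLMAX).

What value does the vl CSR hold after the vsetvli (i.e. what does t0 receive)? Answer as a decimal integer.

lanes per group: 128·4/64 = 8
vl = min(AVL, VLMAX) = min(12, 8) = 8

vl = 8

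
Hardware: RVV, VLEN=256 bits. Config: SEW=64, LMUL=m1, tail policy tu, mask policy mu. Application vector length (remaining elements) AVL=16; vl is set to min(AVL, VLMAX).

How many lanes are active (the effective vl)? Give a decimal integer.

vl = 4

VLMAX = (256 × 1) / 64 = 4 lanes
vl = min(AVL, VLMAX) = min(16, 4) = 4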